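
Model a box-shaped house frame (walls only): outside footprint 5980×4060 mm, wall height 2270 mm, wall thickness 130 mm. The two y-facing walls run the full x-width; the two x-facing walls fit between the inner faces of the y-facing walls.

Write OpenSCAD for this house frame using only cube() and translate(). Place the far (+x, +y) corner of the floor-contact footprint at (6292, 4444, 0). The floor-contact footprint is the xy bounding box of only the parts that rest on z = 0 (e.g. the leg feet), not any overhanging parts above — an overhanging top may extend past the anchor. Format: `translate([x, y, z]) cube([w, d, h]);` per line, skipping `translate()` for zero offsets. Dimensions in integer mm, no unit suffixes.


translate([312, 384, 0]) cube([5980, 130, 2270]);
translate([312, 4314, 0]) cube([5980, 130, 2270]);
translate([312, 514, 0]) cube([130, 3800, 2270]);
translate([6162, 514, 0]) cube([130, 3800, 2270]);


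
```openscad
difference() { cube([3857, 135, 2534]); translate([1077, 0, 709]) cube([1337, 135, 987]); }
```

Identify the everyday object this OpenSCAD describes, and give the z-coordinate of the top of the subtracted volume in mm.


A wall with a window opening. The window head height is 1696 mm.

A wall with a rectangular opening subtracted — a window. Sill at z = 709, opening 987 mm tall, so the head is at 709 + 987 = 1696 mm.


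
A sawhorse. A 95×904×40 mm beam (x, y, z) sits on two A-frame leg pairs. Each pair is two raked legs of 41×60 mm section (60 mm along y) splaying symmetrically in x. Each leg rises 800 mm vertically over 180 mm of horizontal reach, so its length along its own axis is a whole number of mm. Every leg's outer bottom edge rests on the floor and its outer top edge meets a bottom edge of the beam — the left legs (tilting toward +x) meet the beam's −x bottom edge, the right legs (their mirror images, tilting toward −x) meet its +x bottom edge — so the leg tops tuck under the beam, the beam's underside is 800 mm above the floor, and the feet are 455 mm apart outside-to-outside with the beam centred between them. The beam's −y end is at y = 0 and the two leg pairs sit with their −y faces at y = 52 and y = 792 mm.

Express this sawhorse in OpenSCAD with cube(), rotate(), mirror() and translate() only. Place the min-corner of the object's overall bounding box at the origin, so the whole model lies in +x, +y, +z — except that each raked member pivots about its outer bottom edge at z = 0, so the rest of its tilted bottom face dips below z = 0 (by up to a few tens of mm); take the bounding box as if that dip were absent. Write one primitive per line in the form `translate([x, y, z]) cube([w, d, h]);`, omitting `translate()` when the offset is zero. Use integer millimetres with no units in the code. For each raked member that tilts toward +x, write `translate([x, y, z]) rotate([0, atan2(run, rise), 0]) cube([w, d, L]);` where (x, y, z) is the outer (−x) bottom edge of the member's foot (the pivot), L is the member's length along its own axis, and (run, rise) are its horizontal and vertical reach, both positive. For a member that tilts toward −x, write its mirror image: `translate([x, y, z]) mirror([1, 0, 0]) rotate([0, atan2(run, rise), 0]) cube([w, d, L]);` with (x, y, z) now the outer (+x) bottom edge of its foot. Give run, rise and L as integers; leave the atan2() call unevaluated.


translate([180, 0, 800]) cube([95, 904, 40]);
translate([0, 52, 0]) rotate([0, atan2(180, 800), 0]) cube([41, 60, 820]);
translate([455, 52, 0]) mirror([1, 0, 0]) rotate([0, atan2(180, 800), 0]) cube([41, 60, 820]);
translate([0, 792, 0]) rotate([0, atan2(180, 800), 0]) cube([41, 60, 820]);
translate([455, 792, 0]) mirror([1, 0, 0]) rotate([0, atan2(180, 800), 0]) cube([41, 60, 820]);


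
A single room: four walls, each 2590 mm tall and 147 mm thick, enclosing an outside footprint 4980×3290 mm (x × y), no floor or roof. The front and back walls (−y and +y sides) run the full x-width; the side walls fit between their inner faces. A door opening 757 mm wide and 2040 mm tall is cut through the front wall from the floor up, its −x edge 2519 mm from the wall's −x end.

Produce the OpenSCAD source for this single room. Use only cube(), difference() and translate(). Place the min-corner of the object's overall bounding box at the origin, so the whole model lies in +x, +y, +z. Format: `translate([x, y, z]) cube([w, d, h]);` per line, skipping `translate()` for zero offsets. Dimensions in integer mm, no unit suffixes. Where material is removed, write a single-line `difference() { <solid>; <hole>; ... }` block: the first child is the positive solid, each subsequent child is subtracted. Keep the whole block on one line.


difference() { cube([4980, 147, 2590]); translate([2519, 0, 0]) cube([757, 147, 2040]); }
translate([0, 3143, 0]) cube([4980, 147, 2590]);
translate([0, 147, 0]) cube([147, 2996, 2590]);
translate([4833, 147, 0]) cube([147, 2996, 2590]);


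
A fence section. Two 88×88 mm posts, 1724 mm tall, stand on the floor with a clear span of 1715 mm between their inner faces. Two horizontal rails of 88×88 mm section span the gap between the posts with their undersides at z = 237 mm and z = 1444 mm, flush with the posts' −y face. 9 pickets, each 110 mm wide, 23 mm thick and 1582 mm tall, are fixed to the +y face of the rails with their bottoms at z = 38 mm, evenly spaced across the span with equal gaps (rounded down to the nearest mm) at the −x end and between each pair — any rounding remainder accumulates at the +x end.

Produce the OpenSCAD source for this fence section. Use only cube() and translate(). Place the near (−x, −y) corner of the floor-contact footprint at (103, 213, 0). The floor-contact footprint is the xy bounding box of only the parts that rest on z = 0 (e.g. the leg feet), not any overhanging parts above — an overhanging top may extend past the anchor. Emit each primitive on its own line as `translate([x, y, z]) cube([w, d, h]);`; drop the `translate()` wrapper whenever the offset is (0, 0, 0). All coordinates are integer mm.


translate([103, 213, 0]) cube([88, 88, 1724]);
translate([1906, 213, 0]) cube([88, 88, 1724]);
translate([191, 213, 237]) cube([1715, 88, 88]);
translate([191, 213, 1444]) cube([1715, 88, 88]);
translate([263, 301, 38]) cube([110, 23, 1582]);
translate([445, 301, 38]) cube([110, 23, 1582]);
translate([627, 301, 38]) cube([110, 23, 1582]);
translate([809, 301, 38]) cube([110, 23, 1582]);
translate([991, 301, 38]) cube([110, 23, 1582]);
translate([1173, 301, 38]) cube([110, 23, 1582]);
translate([1355, 301, 38]) cube([110, 23, 1582]);
translate([1537, 301, 38]) cube([110, 23, 1582]);
translate([1719, 301, 38]) cube([110, 23, 1582]);


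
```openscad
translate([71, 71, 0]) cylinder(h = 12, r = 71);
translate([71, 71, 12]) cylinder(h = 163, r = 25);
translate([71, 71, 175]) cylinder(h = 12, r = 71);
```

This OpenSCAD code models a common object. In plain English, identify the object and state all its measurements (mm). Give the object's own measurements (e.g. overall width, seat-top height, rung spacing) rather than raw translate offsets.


A spool: two coaxial disc flanges of radius 71 mm and thickness 12 mm, joined by a core cylinder of radius 25 mm and height 163 mm. The lower flange rests on z = 0 and the three cylinders share a vertical axis.


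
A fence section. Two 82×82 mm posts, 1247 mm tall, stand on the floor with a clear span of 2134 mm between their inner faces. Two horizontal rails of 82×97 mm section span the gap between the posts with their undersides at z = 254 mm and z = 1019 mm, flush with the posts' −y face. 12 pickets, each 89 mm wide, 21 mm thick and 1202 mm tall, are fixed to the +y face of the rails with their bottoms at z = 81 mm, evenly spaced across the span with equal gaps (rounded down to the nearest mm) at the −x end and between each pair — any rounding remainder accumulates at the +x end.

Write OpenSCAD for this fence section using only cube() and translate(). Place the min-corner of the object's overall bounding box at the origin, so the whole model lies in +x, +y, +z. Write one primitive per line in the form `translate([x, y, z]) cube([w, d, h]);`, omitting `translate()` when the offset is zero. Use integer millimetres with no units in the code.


cube([82, 82, 1247]);
translate([2216, 0, 0]) cube([82, 82, 1247]);
translate([82, 0, 254]) cube([2134, 82, 97]);
translate([82, 0, 1019]) cube([2134, 82, 97]);
translate([164, 82, 81]) cube([89, 21, 1202]);
translate([335, 82, 81]) cube([89, 21, 1202]);
translate([506, 82, 81]) cube([89, 21, 1202]);
translate([677, 82, 81]) cube([89, 21, 1202]);
translate([848, 82, 81]) cube([89, 21, 1202]);
translate([1019, 82, 81]) cube([89, 21, 1202]);
translate([1190, 82, 81]) cube([89, 21, 1202]);
translate([1361, 82, 81]) cube([89, 21, 1202]);
translate([1532, 82, 81]) cube([89, 21, 1202]);
translate([1703, 82, 81]) cube([89, 21, 1202]);
translate([1874, 82, 81]) cube([89, 21, 1202]);
translate([2045, 82, 81]) cube([89, 21, 1202]);


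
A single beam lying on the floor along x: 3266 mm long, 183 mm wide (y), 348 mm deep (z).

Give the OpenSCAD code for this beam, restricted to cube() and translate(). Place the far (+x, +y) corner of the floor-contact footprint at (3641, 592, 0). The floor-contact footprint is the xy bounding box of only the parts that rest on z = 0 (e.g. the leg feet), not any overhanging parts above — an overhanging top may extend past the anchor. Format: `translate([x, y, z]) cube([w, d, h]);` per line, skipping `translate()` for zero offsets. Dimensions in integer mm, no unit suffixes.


translate([375, 409, 0]) cube([3266, 183, 348]);


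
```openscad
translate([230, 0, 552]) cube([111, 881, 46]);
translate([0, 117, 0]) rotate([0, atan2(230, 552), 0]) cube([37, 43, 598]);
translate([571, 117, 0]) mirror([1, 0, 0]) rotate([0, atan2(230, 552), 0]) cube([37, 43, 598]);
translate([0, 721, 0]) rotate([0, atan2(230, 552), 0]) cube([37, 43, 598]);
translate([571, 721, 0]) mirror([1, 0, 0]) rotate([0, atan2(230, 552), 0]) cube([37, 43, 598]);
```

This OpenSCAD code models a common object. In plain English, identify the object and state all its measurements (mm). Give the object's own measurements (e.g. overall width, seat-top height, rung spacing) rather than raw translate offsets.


A sawhorse. A 111×881×46 mm beam (x, y, z) sits on two A-frame leg pairs. Each pair is two raked legs of 37×43 mm section (43 mm along y) splaying symmetrically in x. Each leg rises 552 mm vertically over 230 mm of horizontal reach and is 598 mm long along its own axis. Every leg's outer bottom edge rests on the floor and its outer top edge meets a bottom edge of the beam — the left legs (tilting toward +x) meet the beam's −x bottom edge, the right legs (their mirror images, tilting toward −x) meet its +x bottom edge — so the leg tops tuck under the beam, the beam's underside is 552 mm above the floor, and the feet are 571 mm apart outside-to-outside with the beam centred between them. The two leg pairs are set in 117 mm from either end of the beam.


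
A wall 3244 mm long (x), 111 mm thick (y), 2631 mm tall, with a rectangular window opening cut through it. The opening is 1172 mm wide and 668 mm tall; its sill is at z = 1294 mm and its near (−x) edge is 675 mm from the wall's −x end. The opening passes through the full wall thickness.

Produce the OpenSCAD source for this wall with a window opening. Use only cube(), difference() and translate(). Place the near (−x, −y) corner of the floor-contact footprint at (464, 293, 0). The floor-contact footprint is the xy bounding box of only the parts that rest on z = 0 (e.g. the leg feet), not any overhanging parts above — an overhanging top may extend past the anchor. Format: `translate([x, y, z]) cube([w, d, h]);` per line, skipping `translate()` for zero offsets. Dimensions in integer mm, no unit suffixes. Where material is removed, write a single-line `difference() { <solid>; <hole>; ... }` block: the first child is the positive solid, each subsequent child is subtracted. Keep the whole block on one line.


difference() { translate([464, 293, 0]) cube([3244, 111, 2631]); translate([1139, 293, 1294]) cube([1172, 111, 668]); }


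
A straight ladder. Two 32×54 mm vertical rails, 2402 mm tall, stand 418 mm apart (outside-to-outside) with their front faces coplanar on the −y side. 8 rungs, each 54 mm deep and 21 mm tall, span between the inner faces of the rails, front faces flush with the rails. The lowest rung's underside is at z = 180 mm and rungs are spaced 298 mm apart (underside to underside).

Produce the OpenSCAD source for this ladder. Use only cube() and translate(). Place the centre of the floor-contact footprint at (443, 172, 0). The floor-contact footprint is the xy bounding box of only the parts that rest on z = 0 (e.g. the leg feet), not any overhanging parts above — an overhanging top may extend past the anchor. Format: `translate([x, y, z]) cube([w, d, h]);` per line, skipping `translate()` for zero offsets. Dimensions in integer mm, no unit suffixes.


// rung span = 418 - 2*32 = 354
// rung[k] z = 180 + k*298
translate([234, 145, 0]) cube([32, 54, 2402]);
translate([620, 145, 0]) cube([32, 54, 2402]);
translate([266, 145, 180]) cube([354, 54, 21]);
translate([266, 145, 478]) cube([354, 54, 21]);
translate([266, 145, 776]) cube([354, 54, 21]);
translate([266, 145, 1074]) cube([354, 54, 21]);
translate([266, 145, 1372]) cube([354, 54, 21]);
translate([266, 145, 1670]) cube([354, 54, 21]);
translate([266, 145, 1968]) cube([354, 54, 21]);
translate([266, 145, 2266]) cube([354, 54, 21]);


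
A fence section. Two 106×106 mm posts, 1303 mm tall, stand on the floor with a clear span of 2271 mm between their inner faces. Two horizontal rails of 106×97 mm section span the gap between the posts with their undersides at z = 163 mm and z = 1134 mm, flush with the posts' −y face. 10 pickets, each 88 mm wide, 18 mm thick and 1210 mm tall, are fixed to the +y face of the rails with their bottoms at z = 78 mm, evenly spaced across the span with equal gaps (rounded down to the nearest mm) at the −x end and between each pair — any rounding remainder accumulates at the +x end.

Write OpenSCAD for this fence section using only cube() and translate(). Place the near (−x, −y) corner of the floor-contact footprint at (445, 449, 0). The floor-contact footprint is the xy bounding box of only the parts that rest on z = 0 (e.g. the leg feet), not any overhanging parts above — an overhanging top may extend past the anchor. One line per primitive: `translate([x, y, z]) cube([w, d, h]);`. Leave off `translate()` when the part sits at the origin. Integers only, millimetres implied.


translate([445, 449, 0]) cube([106, 106, 1303]);
translate([2822, 449, 0]) cube([106, 106, 1303]);
translate([551, 449, 163]) cube([2271, 106, 97]);
translate([551, 449, 1134]) cube([2271, 106, 97]);
translate([677, 555, 78]) cube([88, 18, 1210]);
translate([891, 555, 78]) cube([88, 18, 1210]);
translate([1105, 555, 78]) cube([88, 18, 1210]);
translate([1319, 555, 78]) cube([88, 18, 1210]);
translate([1533, 555, 78]) cube([88, 18, 1210]);
translate([1747, 555, 78]) cube([88, 18, 1210]);
translate([1961, 555, 78]) cube([88, 18, 1210]);
translate([2175, 555, 78]) cube([88, 18, 1210]);
translate([2389, 555, 78]) cube([88, 18, 1210]);
translate([2603, 555, 78]) cube([88, 18, 1210]);


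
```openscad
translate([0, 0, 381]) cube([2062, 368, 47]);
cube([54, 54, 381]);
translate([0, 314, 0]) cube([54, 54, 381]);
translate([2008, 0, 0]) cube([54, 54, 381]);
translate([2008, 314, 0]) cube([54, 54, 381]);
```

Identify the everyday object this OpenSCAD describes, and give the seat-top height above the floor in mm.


A bench. The seat-top height is 428 mm.

A long slab on four corner posts — a bench. The slab sits at z = 381 with thickness 47, so the top is 381 + 47 = 428 mm.


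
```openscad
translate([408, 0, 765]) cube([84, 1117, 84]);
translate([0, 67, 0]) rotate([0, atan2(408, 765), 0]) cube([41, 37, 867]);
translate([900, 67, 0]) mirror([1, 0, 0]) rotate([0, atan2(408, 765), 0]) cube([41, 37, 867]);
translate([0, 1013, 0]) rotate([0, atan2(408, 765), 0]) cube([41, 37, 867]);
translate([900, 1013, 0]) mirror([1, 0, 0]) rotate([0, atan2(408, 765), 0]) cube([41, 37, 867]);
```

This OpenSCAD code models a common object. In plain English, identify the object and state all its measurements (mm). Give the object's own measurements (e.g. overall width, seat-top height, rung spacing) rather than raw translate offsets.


A sawhorse. A 84×1117×84 mm beam (x, y, z) sits on two A-frame leg pairs. Each pair is two raked legs of 41×37 mm section (37 mm along y) splaying symmetrically in x. Each leg rises 765 mm vertically over 408 mm of horizontal reach and is 867 mm long along its own axis. Every leg's outer bottom edge rests on the floor and its outer top edge meets a bottom edge of the beam — the left legs (tilting toward +x) meet the beam's −x bottom edge, the right legs (their mirror images, tilting toward −x) meet its +x bottom edge — so the leg tops tuck under the beam, the beam's underside is 765 mm above the floor, and the feet are 900 mm apart outside-to-outside with the beam centred between them. The two leg pairs are set in 67 mm from either end of the beam.


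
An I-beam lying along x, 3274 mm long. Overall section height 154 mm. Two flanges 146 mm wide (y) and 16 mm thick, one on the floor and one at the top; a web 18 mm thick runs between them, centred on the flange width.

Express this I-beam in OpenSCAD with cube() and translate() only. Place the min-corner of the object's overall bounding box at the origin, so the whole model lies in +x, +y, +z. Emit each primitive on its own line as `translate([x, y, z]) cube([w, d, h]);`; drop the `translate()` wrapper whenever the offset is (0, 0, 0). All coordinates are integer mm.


cube([3274, 146, 16]);
translate([0, 64, 16]) cube([3274, 18, 122]);
translate([0, 0, 138]) cube([3274, 146, 16]);


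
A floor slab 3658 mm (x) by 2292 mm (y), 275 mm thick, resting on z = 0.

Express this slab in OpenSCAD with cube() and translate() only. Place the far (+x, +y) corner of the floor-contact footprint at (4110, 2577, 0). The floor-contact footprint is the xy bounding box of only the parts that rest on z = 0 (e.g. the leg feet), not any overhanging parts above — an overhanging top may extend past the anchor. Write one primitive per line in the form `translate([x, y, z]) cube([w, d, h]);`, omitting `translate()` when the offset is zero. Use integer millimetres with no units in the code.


translate([452, 285, 0]) cube([3658, 2292, 275]);


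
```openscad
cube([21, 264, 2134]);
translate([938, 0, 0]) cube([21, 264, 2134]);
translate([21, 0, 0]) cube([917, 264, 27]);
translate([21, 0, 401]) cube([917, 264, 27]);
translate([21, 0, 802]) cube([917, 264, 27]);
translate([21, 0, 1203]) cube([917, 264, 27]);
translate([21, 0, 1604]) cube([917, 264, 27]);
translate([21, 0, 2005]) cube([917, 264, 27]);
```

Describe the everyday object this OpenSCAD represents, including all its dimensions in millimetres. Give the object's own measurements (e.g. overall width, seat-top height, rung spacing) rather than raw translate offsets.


An open bookshelf. Two side panels, each 21 mm thick, 264 mm deep and 2134 mm tall, stand 959 mm apart (outside-to-outside). Between them sit 6 shelves, each 27 mm thick and 264 mm deep, spanning the full gap between the sides. The bottom shelf rests on the floor (its underside at z = 0) and the clear gap between one shelf's top and the next shelf's underside is 374 mm.


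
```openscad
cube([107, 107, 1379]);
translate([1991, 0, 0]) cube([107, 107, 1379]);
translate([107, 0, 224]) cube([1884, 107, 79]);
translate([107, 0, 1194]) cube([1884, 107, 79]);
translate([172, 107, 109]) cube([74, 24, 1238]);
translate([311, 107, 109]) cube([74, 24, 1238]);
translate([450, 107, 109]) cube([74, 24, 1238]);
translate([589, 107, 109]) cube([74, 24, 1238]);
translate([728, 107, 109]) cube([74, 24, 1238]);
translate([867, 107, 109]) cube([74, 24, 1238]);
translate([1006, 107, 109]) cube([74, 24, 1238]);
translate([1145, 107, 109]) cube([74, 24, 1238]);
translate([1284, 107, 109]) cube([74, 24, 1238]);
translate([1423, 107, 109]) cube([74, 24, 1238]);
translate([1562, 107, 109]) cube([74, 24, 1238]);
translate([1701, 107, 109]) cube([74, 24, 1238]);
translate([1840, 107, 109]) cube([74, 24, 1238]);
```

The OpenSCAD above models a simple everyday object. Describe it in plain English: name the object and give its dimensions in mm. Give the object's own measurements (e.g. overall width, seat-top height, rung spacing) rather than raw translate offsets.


A fence section. Two 107×107 mm posts, 1379 mm tall, stand on the floor with a clear span of 1884 mm between their inner faces. Two horizontal rails of 107×79 mm section span the gap between the posts with their undersides at z = 224 mm and z = 1194 mm, flush with the posts' −y face. 13 pickets, each 74 mm wide, 24 mm thick and 1238 mm tall, are fixed to the +y face of the rails with their bottoms at z = 109 mm, spaced across the span with a 65 mm gap after the −x post and between neighbouring pickets, with 77 mm left before the +x post.


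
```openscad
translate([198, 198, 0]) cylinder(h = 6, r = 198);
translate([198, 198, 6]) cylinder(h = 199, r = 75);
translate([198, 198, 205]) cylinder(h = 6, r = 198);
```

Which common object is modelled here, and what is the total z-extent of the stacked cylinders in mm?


A spool. The overall height is 211 mm.

Three coaxial cylinders, large–small–large — a spool. Two 6 mm flanges and a 199 mm core give 6 + 199 + 6 = 211 mm.


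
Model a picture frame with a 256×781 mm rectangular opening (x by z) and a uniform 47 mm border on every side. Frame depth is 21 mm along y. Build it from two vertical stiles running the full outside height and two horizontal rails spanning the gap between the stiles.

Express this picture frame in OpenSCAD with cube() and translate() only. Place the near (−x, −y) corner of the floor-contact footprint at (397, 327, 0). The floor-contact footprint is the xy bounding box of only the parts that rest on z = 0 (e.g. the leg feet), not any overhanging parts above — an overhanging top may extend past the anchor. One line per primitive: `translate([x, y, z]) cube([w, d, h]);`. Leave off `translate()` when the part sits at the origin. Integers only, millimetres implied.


translate([397, 327, 0]) cube([47, 21, 875]);
translate([700, 327, 0]) cube([47, 21, 875]);
translate([444, 327, 0]) cube([256, 21, 47]);
translate([444, 327, 828]) cube([256, 21, 47]);


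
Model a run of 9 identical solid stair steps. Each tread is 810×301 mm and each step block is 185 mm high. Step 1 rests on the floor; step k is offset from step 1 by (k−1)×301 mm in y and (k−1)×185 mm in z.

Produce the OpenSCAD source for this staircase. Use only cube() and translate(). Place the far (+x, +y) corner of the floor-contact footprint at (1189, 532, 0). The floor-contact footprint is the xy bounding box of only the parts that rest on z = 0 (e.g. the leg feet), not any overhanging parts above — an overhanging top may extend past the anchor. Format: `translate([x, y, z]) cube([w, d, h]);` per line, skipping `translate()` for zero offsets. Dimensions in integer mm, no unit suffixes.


translate([379, 231, 0]) cube([810, 301, 185]);
translate([379, 532, 185]) cube([810, 301, 185]);
translate([379, 833, 370]) cube([810, 301, 185]);
translate([379, 1134, 555]) cube([810, 301, 185]);
translate([379, 1435, 740]) cube([810, 301, 185]);
translate([379, 1736, 925]) cube([810, 301, 185]);
translate([379, 2037, 1110]) cube([810, 301, 185]);
translate([379, 2338, 1295]) cube([810, 301, 185]);
translate([379, 2639, 1480]) cube([810, 301, 185]);


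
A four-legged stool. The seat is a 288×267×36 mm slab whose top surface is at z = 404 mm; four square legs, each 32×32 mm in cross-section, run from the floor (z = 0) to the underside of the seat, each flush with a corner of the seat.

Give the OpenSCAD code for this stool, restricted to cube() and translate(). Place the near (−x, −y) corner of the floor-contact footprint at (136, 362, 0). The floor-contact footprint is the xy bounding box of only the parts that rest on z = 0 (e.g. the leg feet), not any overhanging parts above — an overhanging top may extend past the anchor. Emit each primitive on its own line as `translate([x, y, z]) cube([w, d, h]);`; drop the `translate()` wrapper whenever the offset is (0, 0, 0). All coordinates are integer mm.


translate([136, 362, 368]) cube([288, 267, 36]);
translate([136, 362, 0]) cube([32, 32, 368]);
translate([392, 362, 0]) cube([32, 32, 368]);
translate([136, 597, 0]) cube([32, 32, 368]);
translate([392, 597, 0]) cube([32, 32, 368]);


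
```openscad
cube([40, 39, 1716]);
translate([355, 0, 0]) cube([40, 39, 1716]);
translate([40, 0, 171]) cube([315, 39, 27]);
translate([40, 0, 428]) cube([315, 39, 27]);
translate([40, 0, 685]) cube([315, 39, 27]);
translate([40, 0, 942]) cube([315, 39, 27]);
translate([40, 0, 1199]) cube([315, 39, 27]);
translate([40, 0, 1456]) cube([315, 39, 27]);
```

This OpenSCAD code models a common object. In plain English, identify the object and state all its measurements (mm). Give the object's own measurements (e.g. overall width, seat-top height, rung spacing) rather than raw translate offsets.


A straight ladder. Two 40×39 mm vertical rails, 1716 mm tall, stand 395 mm apart (outside-to-outside) with their front faces coplanar on the −y side. 6 rungs, each 39 mm deep and 27 mm tall, span between the inner faces of the rails, front faces flush with the rails. The lowest rung's underside is at z = 171 mm and rungs are spaced 257 mm apart (underside to underside).


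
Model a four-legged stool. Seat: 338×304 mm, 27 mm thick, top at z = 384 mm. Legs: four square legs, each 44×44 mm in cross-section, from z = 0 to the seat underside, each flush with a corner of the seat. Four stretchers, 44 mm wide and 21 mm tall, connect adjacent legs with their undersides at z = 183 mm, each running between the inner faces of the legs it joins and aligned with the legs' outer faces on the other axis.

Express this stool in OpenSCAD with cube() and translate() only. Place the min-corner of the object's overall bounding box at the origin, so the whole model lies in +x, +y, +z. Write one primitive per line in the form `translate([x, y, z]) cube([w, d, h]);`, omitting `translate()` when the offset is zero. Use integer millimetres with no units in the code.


translate([0, 0, 357]) cube([338, 304, 27]);
cube([44, 44, 357]);
translate([294, 0, 0]) cube([44, 44, 357]);
translate([0, 260, 0]) cube([44, 44, 357]);
translate([294, 260, 0]) cube([44, 44, 357]);
translate([44, 0, 183]) cube([250, 44, 21]);
translate([44, 260, 183]) cube([250, 44, 21]);
translate([0, 44, 183]) cube([44, 216, 21]);
translate([294, 44, 183]) cube([44, 216, 21]);


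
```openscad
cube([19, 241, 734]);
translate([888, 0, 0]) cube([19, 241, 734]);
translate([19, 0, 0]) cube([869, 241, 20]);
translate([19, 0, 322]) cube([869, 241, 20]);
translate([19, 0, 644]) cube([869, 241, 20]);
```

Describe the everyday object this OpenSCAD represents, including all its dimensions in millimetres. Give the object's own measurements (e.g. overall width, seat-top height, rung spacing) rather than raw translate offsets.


An open bookshelf. Two side panels, each 19 mm thick, 241 mm deep and 734 mm tall, stand 907 mm apart (outside-to-outside). Between them sit 3 shelves, each 20 mm thick and 241 mm deep, spanning the full gap between the sides. The bottom shelf rests on the floor (its underside at z = 0) and the clear gap between one shelf's top and the next shelf's underside is 302 mm.


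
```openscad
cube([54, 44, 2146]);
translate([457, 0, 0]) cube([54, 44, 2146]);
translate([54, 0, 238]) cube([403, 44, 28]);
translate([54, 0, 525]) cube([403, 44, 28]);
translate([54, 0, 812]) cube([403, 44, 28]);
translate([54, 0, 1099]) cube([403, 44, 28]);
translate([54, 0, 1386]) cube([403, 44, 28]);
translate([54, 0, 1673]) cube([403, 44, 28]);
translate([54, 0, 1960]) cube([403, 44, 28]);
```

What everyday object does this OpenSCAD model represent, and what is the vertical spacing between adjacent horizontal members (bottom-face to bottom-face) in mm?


A ladder. The rung spacing is 287 mm.

Two tall 54×44 posts with 7 short bars between them — a ladder. Adjacent rungs sit at z = 238 and z = 525, so the spacing is 525 − 238 = 287 mm.


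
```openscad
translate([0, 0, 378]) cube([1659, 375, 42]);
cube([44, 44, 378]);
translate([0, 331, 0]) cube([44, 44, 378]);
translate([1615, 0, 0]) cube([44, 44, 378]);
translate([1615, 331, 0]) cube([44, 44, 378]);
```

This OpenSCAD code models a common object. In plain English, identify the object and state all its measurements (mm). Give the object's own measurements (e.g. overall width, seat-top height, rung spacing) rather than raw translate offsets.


A bench: a 1659×375 mm seat slab, 42 mm thick, top at z = 420 mm, on four 44×44 mm square legs flush with the seat corners and standing on z = 0.


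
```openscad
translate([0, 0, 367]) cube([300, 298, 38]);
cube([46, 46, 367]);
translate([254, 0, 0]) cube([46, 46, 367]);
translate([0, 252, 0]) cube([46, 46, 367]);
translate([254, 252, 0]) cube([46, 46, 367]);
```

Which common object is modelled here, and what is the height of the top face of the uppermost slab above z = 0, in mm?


A stool. The seat height is 405 mm.

A 300×298×38 slab at z = 367 on four corner posts — a stool. The seat top is 367 + 38 = 405 mm.


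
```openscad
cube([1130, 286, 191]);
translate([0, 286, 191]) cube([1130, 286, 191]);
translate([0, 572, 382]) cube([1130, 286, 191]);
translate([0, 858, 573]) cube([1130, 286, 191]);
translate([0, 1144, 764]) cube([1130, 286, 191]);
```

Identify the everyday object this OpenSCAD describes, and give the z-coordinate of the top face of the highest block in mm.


A staircase. The total rise is 955 mm.

5 identical blocks, each offset up and back from the previous — a staircase. Each step is 191 mm tall and there are 5 of them, so the total rise is 5 × 191 = 955 mm.


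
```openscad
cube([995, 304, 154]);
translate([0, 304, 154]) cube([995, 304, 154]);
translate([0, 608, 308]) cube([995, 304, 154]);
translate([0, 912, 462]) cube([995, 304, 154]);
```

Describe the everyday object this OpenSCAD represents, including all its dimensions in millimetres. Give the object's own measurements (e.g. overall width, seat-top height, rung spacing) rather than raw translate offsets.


A straight staircase of 4 solid steps. Each step is 995 mm wide (x), 304 mm deep (y, the going) and 154 mm tall (the rise). The first step rests on the floor; each subsequent step sits one going further in +y and one rise higher in +z, directly behind and above the previous step with no overlap.


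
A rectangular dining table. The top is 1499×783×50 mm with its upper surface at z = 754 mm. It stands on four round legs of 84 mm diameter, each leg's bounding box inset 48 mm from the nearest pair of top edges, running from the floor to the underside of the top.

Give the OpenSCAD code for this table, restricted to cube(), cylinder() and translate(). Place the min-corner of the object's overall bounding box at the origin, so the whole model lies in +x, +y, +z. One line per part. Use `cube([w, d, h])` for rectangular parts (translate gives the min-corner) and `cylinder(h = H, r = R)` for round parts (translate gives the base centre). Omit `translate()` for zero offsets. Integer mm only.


// leg_h = 754 - 50 = 704
translate([0, 0, 704]) cube([1499, 783, 50]);
translate([90, 90, 0]) cylinder(h = 704, r = 42);
translate([1409, 90, 0]) cylinder(h = 704, r = 42);
translate([90, 693, 0]) cylinder(h = 704, r = 42);
translate([1409, 693, 0]) cylinder(h = 704, r = 42);


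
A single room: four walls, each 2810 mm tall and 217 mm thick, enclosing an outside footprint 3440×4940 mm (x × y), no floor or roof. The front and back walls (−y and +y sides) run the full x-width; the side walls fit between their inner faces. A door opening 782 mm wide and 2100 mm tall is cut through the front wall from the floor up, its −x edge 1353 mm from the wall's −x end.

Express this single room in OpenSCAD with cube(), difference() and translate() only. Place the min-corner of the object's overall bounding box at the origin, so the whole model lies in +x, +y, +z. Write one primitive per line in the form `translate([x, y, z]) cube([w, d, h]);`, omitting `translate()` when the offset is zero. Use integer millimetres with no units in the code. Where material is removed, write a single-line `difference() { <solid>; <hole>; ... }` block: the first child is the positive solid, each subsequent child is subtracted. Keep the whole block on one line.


difference() { cube([3440, 217, 2810]); translate([1353, 0, 0]) cube([782, 217, 2100]); }
translate([0, 4723, 0]) cube([3440, 217, 2810]);
translate([0, 217, 0]) cube([217, 4506, 2810]);
translate([3223, 217, 0]) cube([217, 4506, 2810]);


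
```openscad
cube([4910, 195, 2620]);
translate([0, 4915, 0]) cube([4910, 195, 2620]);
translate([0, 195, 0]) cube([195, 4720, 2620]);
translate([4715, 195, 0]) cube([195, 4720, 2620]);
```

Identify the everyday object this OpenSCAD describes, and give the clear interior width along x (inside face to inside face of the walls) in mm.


A house (or room) frame. The interior width is 4520 mm.

Four 2620 mm walls enclosing a rectangle with no floor or roof — a room or house frame. Outside width is 4910 mm and wall thickness is 195 mm, so the interior width is 4910 − 2 × 195 = 4520 mm.


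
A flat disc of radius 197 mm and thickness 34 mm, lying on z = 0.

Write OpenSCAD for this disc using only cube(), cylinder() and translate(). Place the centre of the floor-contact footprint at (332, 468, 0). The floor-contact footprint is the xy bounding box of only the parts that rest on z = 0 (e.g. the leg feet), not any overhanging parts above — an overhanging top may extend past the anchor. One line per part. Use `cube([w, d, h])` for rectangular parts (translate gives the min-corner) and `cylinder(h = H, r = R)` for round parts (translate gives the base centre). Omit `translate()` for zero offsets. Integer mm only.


translate([332, 468, 0]) cylinder(h = 34, r = 197);


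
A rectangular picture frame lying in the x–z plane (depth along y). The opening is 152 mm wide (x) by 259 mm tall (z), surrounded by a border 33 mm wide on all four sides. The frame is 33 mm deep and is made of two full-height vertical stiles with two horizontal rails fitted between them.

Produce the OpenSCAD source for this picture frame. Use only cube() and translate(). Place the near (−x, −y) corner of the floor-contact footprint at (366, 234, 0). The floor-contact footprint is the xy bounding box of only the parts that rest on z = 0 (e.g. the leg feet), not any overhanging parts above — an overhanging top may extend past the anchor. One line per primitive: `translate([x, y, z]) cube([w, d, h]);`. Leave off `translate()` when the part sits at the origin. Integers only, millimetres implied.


translate([366, 234, 0]) cube([33, 33, 325]);
translate([551, 234, 0]) cube([33, 33, 325]);
translate([399, 234, 0]) cube([152, 33, 33]);
translate([399, 234, 292]) cube([152, 33, 33]);


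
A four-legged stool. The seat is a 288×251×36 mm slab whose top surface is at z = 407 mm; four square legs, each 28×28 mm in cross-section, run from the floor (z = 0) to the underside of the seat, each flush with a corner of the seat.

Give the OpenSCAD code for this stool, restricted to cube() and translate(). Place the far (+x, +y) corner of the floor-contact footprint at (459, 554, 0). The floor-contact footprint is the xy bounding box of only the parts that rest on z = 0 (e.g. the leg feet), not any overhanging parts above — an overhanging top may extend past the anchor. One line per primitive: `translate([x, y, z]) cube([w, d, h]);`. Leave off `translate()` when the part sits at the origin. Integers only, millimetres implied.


// leg_h = 407 - 36 = 371
translate([171, 303, 371]) cube([288, 251, 36]);
translate([171, 303, 0]) cube([28, 28, 371]);
translate([431, 303, 0]) cube([28, 28, 371]);
translate([171, 526, 0]) cube([28, 28, 371]);
translate([431, 526, 0]) cube([28, 28, 371]);


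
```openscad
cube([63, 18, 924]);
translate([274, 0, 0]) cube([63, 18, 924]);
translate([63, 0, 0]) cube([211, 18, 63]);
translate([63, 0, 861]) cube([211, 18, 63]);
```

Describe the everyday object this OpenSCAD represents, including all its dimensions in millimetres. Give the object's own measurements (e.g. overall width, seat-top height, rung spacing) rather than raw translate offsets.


A rectangular picture frame lying in the x–z plane (depth along y). The opening is 211 mm wide (x) by 798 mm tall (z), surrounded by a border 63 mm wide on all four sides. The frame is 18 mm deep and is made of two full-height vertical stiles with two horizontal rails fitted between them.


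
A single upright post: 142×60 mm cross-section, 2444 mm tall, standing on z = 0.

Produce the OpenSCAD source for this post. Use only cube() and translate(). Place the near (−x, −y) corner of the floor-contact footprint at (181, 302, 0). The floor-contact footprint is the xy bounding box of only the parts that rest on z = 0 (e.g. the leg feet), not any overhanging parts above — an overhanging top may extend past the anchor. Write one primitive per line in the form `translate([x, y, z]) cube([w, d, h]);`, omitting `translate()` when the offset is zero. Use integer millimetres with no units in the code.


translate([181, 302, 0]) cube([142, 60, 2444]);


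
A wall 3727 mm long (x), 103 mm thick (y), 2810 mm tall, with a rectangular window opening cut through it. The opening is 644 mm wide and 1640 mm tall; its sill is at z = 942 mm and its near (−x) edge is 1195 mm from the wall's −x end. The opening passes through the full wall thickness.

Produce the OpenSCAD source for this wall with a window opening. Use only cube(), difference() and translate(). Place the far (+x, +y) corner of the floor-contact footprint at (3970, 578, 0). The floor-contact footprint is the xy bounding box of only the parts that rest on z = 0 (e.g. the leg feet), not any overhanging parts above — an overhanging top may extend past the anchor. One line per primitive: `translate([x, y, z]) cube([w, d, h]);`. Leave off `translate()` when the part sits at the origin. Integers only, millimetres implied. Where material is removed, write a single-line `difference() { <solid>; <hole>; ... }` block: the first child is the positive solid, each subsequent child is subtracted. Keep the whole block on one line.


difference() { translate([243, 475, 0]) cube([3727, 103, 2810]); translate([1438, 475, 942]) cube([644, 103, 1640]); }


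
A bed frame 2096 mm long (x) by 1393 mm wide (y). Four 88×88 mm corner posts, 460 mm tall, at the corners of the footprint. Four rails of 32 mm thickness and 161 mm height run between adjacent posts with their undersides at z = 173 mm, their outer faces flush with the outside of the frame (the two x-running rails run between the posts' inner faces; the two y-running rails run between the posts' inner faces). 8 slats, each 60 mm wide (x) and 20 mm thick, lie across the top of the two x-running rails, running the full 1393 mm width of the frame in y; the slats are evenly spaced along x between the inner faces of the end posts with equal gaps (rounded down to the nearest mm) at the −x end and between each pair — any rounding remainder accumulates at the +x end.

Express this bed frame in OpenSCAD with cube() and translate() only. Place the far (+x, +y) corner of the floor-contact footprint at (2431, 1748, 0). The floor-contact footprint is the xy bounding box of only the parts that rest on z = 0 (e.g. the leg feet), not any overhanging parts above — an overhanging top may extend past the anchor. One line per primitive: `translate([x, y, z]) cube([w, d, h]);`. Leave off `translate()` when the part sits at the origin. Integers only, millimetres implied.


// slat z = rail_z + rail_h = 173 + 161 = 334
// slat gap = ⌊(1920 − 8·60) / 9⌋ = 160
translate([335, 355, 0]) cube([88, 88, 460]);
translate([335, 1660, 0]) cube([88, 88, 460]);
translate([2343, 355, 0]) cube([88, 88, 460]);
translate([2343, 1660, 0]) cube([88, 88, 460]);
translate([423, 355, 173]) cube([1920, 32, 161]);
translate([423, 1716, 173]) cube([1920, 32, 161]);
translate([335, 443, 173]) cube([32, 1217, 161]);
translate([2399, 443, 173]) cube([32, 1217, 161]);
translate([583, 355, 334]) cube([60, 1393, 20]);
translate([803, 355, 334]) cube([60, 1393, 20]);
translate([1023, 355, 334]) cube([60, 1393, 20]);
translate([1243, 355, 334]) cube([60, 1393, 20]);
translate([1463, 355, 334]) cube([60, 1393, 20]);
translate([1683, 355, 334]) cube([60, 1393, 20]);
translate([1903, 355, 334]) cube([60, 1393, 20]);
translate([2123, 355, 334]) cube([60, 1393, 20]);
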